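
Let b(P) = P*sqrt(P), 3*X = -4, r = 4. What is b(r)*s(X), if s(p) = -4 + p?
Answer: -128/3 ≈ -42.667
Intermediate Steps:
X = -4/3 (X = (1/3)*(-4) = -4/3 ≈ -1.3333)
b(P) = P**(3/2)
b(r)*s(X) = 4**(3/2)*(-4 - 4/3) = 8*(-16/3) = -128/3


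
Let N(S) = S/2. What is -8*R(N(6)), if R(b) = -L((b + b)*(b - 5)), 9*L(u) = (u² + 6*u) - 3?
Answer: 184/3 ≈ 61.333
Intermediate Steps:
N(S) = S/2 (N(S) = S*(½) = S/2)
L(u) = -⅓ + u²/9 + 2*u/3 (L(u) = ((u² + 6*u) - 3)/9 = (-3 + u² + 6*u)/9 = -⅓ + u²/9 + 2*u/3)
R(b) = ⅓ - 4*b*(-5 + b)/3 - 4*b²*(-5 + b)²/9 (R(b) = -(-⅓ + ((b + b)*(b - 5))²/9 + 2*((b + b)*(b - 5))/3) = -(-⅓ + ((2*b)*(-5 + b))²/9 + 2*((2*b)*(-5 + b))/3) = -(-⅓ + (2*b*(-5 + b))²/9 + 2*(2*b*(-5 + b))/3) = -(-⅓ + (4*b²*(-5 + b)²)/9 + 4*b*(-5 + b)/3) = -(-⅓ + 4*b²*(-5 + b)²/9 + 4*b*(-5 + b)/3) = -(-⅓ + 4*b*(-5 + b)/3 + 4*b²*(-5 + b)²/9) = ⅓ - 4*b*(-5 + b)/3 - 4*b²*(-5 + b)²/9)
-8*R(N(6)) = -8*(⅓ - 4*(½)*6*(-5 + (½)*6)/3 - 4*((½)*6)²*(-5 + (½)*6)²/9) = -8*(⅓ - 4/3*3*(-5 + 3) - 4/9*3²*(-5 + 3)²) = -8*(⅓ - 4/3*3*(-2) - 4/9*9*(-2)²) = -8*(⅓ + 8 - 4/9*9*4) = -8*(⅓ + 8 - 16) = -8*(-23/3) = 184/3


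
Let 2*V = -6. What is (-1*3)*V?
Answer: 9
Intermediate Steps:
V = -3 (V = (½)*(-6) = -3)
(-1*3)*V = -1*3*(-3) = -3*(-3) = 9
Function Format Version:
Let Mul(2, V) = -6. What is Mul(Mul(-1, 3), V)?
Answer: 9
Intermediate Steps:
V = -3 (V = Mul(Rational(1, 2), -6) = -3)
Mul(Mul(-1, 3), V) = Mul(Mul(-1, 3), -3) = Mul(-3, -3) = 9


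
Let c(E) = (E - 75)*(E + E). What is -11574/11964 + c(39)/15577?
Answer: -35647185/31060538 ≈ -1.1477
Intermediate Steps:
c(E) = 2*E*(-75 + E) (c(E) = (-75 + E)*(2*E) = 2*E*(-75 + E))
-11574/11964 + c(39)/15577 = -11574/11964 + (2*39*(-75 + 39))/15577 = -11574*1/11964 + (2*39*(-36))*(1/15577) = -1929/1994 - 2808*1/15577 = -1929/1994 - 2808/15577 = -35647185/31060538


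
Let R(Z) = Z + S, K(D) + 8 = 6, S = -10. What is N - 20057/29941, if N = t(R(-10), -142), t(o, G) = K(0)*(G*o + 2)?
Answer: -170204701/29941 ≈ -5684.7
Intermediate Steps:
K(D) = -2 (K(D) = -8 + 6 = -2)
R(Z) = -10 + Z (R(Z) = Z - 10 = -10 + Z)
t(o, G) = -4 - 2*G*o (t(o, G) = -2*(G*o + 2) = -2*(2 + G*o) = -4 - 2*G*o)
N = -5684 (N = -4 - 2*(-142)*(-10 - 10) = -4 - 2*(-142)*(-20) = -4 - 5680 = -5684)
N - 20057/29941 = -5684 - 20057/29941 = -170204701/29941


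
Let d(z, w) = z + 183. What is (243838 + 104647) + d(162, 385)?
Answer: 348830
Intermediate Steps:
d(z, w) = 183 + z
(243838 + 104647) + d(162, 385) = (243838 + 104647) + (183 + 162) = 348485 + 345 = 348830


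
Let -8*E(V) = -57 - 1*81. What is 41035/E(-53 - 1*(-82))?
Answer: 164140/69 ≈ 2378.8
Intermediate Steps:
E(V) = 69/4 (E(V) = -(-57 - 1*81)/8 = -(-57 - 81)/8 = -1/8*(-138) = 69/4)
41035/E(-53 - 1*(-82)) = 41035/(69/4) = 41035*(4/69) = 164140/69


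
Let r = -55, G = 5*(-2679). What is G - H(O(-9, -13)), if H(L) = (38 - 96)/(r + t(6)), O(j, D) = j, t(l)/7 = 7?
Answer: -40214/3 ≈ -13405.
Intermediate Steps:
G = -13395
t(l) = 49 (t(l) = 7*7 = 49)
H(L) = 29/3 (H(L) = (38 - 96)/(-55 + 49) = -58/(-6) = -58*(-⅙) = 29/3)
G - H(O(-9, -13)) = -13395 - 1*29/3 = -13395 - 29/3 = -40214/3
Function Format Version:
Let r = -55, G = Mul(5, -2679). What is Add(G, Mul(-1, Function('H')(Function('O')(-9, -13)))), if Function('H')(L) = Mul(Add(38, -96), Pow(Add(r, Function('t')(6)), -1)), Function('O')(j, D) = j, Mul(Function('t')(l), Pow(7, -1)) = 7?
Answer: Rational(-40214, 3) ≈ -13405.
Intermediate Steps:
G = -13395
Function('t')(l) = 49 (Function('t')(l) = Mul(7, 7) = 49)
Function('H')(L) = Rational(29, 3) (Function('H')(L) = Mul(Add(38, -96), Pow(Add(-55, 49), -1)) = Mul(-58, Pow(-6, -1)) = Mul(-58, Rational(-1, 6)) = Rational(29, 3))
Add(G, Mul(-1, Function('H')(Function('O')(-9, -13)))) = Add(-13395, Mul(-1, Rational(29, 3))) = Add(-13395, Rational(-29, 3)) = Rational(-40214, 3)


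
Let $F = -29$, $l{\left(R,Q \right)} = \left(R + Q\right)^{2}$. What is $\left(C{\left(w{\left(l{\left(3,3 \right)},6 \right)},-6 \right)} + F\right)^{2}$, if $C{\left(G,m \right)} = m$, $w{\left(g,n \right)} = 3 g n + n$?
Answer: $1225$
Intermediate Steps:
$l{\left(R,Q \right)} = \left(Q + R\right)^{2}$
$w{\left(g,n \right)} = n + 3 g n$ ($w{\left(g,n \right)} = 3 g n + n = n + 3 g n$)
$\left(C{\left(w{\left(l{\left(3,3 \right)},6 \right)},-6 \right)} + F\right)^{2} = \left(-6 - 29\right)^{2} = \left(-35\right)^{2} = 1225$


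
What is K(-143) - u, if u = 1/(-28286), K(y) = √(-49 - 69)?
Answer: 1/28286 + I*√118 ≈ 3.5353e-5 + 10.863*I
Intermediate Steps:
K(y) = I*√118 (K(y) = √(-118) = I*√118)
u = -1/28286 ≈ -3.5353e-5
K(-143) - u = I*√118 - 1*(-1/28286) = I*√118 + 1/28286 = 1/28286 + I*√118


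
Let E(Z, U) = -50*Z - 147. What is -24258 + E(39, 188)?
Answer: -26355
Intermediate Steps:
E(Z, U) = -147 - 50*Z
-24258 + E(39, 188) = -24258 + (-147 - 50*39) = -24258 + (-147 - 1950) = -24258 - 2097 = -26355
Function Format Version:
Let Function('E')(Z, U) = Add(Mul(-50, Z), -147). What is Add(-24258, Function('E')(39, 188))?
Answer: -26355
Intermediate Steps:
Function('E')(Z, U) = Add(-147, Mul(-50, Z))
Add(-24258, Function('E')(39, 188)) = Add(-24258, Add(-147, Mul(-50, 39))) = Add(-24258, Add(-147, -1950)) = Add(-24258, -2097) = -26355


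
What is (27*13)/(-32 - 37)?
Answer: -117/23 ≈ -5.0870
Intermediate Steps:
(27*13)/(-32 - 37) = 351/(-69) = 351*(-1/69) = -117/23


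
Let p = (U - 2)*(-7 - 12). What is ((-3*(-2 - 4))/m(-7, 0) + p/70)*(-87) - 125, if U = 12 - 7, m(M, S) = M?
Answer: 11869/70 ≈ 169.56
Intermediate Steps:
U = 5
p = -57 (p = (5 - 2)*(-7 - 12) = 3*(-19) = -57)
((-3*(-2 - 4))/m(-7, 0) + p/70)*(-87) - 125 = (-3*(-2 - 4)/(-7) - 57/70)*(-87) - 125 = (-3*(-6)*(-⅐) - 57*1/70)*(-87) - 125 = (18*(-⅐) - 57/70)*(-87) - 125 = (-18/7 - 57/70)*(-87) - 125 = -237/70*(-87) - 125 = 20619/70 - 125 = 11869/70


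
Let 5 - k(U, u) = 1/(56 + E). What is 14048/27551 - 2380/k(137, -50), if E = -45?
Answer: -360263294/743877 ≈ -484.30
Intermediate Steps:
k(U, u) = 54/11 (k(U, u) = 5 - 1/(56 - 45) = 5 - 1/11 = 54/11)
14048/27551 - 2380/k(137, -50) = 14048/27551 - 2380/54/11 = 14048*(1/27551) - 2380*11/54 = 14048/27551 - 13090/27 = -360263294/743877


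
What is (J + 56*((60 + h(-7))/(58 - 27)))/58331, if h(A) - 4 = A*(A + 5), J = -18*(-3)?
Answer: 6042/1808261 ≈ 0.0033413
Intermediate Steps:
J = 54
h(A) = 4 + A*(5 + A) (h(A) = 4 + A*(A + 5) = 4 + A*(5 + A))
(J + 56*((60 + h(-7))/(58 - 27)))/58331 = (54 + 56*((60 + (4 + (-7)² + 5*(-7)))/(58 - 27)))/58331 = (54 + 56*((60 + (4 + 49 - 35))/31))*(1/58331) = (54 + 56*((60 + 18)*(1/31)))*(1/58331) = (54 + 56*(78*(1/31)))*(1/58331) = (54 + 56*(78/31))*(1/58331) = (54 + 4368/31)*(1/58331) = (6042/31)*(1/58331) = 6042/1808261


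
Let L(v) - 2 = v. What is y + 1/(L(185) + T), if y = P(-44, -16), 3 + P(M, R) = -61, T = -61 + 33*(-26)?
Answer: -46849/732 ≈ -64.001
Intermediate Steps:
T = -919 (T = -61 - 858 = -919)
P(M, R) = -64 (P(M, R) = -3 - 61 = -64)
y = -64
L(v) = 2 + v
y + 1/(L(185) + T) = -64 + 1/((2 + 185) - 919) = -64 + 1/(187 - 919) = -64 + 1/(-732) = -64 - 1/732 = -46849/732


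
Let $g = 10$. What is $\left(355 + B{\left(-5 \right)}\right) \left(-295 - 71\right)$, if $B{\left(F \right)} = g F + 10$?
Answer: $-115290$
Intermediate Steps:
$B{\left(F \right)} = 10 + 10 F$ ($B{\left(F \right)} = 10 F + 10 = 10 + 10 F$)
$\left(355 + B{\left(-5 \right)}\right) \left(-295 - 71\right) = \left(355 + \left(10 + 10 \left(-5\right)\right)\right) \left(-295 - 71\right) = \left(355 + \left(10 - 50\right)\right) \left(-366\right) = \left(355 - 40\right) \left(-366\right) = 315 \left(-366\right) = -115290$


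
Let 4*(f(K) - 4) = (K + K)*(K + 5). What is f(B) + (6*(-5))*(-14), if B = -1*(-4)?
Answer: 442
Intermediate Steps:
B = 4
f(K) = 4 + K*(5 + K)/2 (f(K) = 4 + ((K + K)*(K + 5))/4 = 4 + ((2*K)*(5 + K))/4 = 4 + (2*K*(5 + K))/4 = 4 + K*(5 + K)/2)
f(B) + (6*(-5))*(-14) = (4 + (½)*4² + (5/2)*4) + (6*(-5))*(-14) = (4 + (½)*16 + 10) - 30*(-14) = (4 + 8 + 10) + 420 = 22 + 420 = 442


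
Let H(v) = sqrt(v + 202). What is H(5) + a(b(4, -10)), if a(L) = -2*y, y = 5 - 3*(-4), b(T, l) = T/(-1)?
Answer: -34 + 3*sqrt(23) ≈ -19.613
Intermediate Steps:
b(T, l) = -T (b(T, l) = T*(-1) = -T)
y = 17 (y = 5 + 12 = 17)
H(v) = sqrt(202 + v)
a(L) = -34 (a(L) = -2*17 = -34)
H(5) + a(b(4, -10)) = sqrt(202 + 5) - 34 = sqrt(207) - 34 = 3*sqrt(23) - 34 = -34 + 3*sqrt(23)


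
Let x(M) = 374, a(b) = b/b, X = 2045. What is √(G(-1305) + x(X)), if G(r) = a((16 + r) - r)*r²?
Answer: √1703399 ≈ 1305.1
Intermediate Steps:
a(b) = 1
G(r) = r² (G(r) = 1*r² = r²)
√(G(-1305) + x(X)) = √((-1305)² + 374) = √(1703025 + 374) = √1703399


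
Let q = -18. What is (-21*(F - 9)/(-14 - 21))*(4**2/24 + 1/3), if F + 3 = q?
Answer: -18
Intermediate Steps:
F = -21 (F = -3 - 18 = -21)
(-21*(F - 9)/(-14 - 21))*(4**2/24 + 1/3) = (-21*(-21 - 9)/(-14 - 21))*(4**2/24 + 1/3) = (-(-630)/(-35))*(16*(1/24) + 1*(1/3)) = (-(-630)*(-1)/35)*(2/3 + 1/3) = -21*6/7*1 = -18*1 = -18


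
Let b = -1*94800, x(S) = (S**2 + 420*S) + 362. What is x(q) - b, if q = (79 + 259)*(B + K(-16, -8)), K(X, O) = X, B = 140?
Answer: 1774313946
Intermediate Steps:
q = 41912 (q = (79 + 259)*(140 - 16) = 338*124 = 41912)
x(S) = 362 + S**2 + 420*S
b = -94800
x(q) - b = (362 + 41912**2 + 420*41912) - 1*(-94800) = (362 + 1756615744 + 17603040) + 94800 = 1774219146 + 94800 = 1774313946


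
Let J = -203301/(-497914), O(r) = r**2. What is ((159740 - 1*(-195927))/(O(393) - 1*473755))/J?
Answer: -6811214563/2496739581 ≈ -2.7280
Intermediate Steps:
J = 203301/497914 (J = -203301*(-1/497914) = 203301/497914 ≈ 0.40831)
((159740 - 1*(-195927))/(O(393) - 1*473755))/J = ((159740 - 1*(-195927))/(393**2 - 1*473755))/(203301/497914) = ((159740 + 195927)/(154449 - 473755))*(497914/203301) = (355667/(-319306))*(497914/203301) = (355667*(-1/319306))*(497914/203301) = -27359/24562*497914/203301 = -6811214563/2496739581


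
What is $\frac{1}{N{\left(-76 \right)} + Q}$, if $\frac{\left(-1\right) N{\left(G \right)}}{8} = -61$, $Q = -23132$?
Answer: $- \frac{1}{22644} \approx -4.4162 \cdot 10^{-5}$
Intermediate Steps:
$N{\left(G \right)} = 488$ ($N{\left(G \right)} = \left(-8\right) \left(-61\right) = 488$)
$\frac{1}{N{\left(-76 \right)} + Q} = \frac{1}{488 - 23132} = \frac{1}{-22644} = - \frac{1}{22644}$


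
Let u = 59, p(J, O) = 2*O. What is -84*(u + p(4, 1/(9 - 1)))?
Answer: -4977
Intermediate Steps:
-84*(u + p(4, 1/(9 - 1))) = -84*(59 + 2/(9 - 1)) = -84*(59 + 2/8) = -84*(59 + 2*(⅛)) = -84*(59 + ¼) = -84*237/4 = -4977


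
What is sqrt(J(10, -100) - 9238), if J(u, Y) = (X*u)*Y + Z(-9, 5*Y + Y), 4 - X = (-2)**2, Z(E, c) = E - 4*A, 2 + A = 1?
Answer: 3*I*sqrt(1027) ≈ 96.141*I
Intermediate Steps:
A = -1 (A = -2 + 1 = -1)
Z(E, c) = 4 + E (Z(E, c) = E - 4*(-1) = E + 4 = 4 + E)
X = 0 (X = 4 - 1*(-2)**2 = 4 - 1*4 = 4 - 4 = 0)
J(u, Y) = -5 (J(u, Y) = (0*u)*Y + (4 - 9) = 0*Y - 5 = 0 - 5 = -5)
sqrt(J(10, -100) - 9238) = sqrt(-5 - 9238) = sqrt(-9243) = 3*I*sqrt(1027)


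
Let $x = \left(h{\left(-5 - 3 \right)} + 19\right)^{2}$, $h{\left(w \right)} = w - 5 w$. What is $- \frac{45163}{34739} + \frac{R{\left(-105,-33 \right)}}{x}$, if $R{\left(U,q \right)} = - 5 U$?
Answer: $- \frac{33076996}{30118713} \approx -1.0982$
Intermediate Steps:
$h{\left(w \right)} = - 4 w$
$x = 2601$ ($x = \left(- 4 \left(-5 - 3\right) + 19\right)^{2} = \left(\left(-4\right) \left(-8\right) + 19\right)^{2} = \left(32 + 19\right)^{2} = 51^{2} = 2601$)
$- \frac{45163}{34739} + \frac{R{\left(-105,-33 \right)}}{x} = - \frac{45163}{34739} + \frac{\left(-5\right) \left(-105\right)}{2601} = \left(-45163\right) \frac{1}{34739} + 525 \cdot \frac{1}{2601} = - \frac{45163}{34739} + \frac{175}{867} = - \frac{33076996}{30118713}$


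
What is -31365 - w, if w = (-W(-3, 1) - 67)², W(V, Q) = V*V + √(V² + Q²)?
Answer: -37151 - 152*√10 ≈ -37632.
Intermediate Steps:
W(V, Q) = V² + √(Q² + V²)
w = (-76 - √10)² (w = (-((-3)² + √(1² + (-3)²)) - 67)² = (-(9 + √(1 + 9)) - 67)² = (-(9 + √10) - 67)² = ((-9 - √10) - 67)² = (-76 - √10)² ≈ 6266.7)
-31365 - w = -31365 - (76 + √10)²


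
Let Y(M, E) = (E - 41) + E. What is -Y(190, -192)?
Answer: 425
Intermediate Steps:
Y(M, E) = -41 + 2*E (Y(M, E) = (-41 + E) + E = -41 + 2*E)
-Y(190, -192) = -(-41 + 2*(-192)) = -(-41 - 384) = -1*(-425) = 425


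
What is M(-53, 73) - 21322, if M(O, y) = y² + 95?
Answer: -15898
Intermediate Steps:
M(O, y) = 95 + y²
M(-53, 73) - 21322 = (95 + 73²) - 21322 = (95 + 5329) - 21322 = 5424 - 21322 = -15898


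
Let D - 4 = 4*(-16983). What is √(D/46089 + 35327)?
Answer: 5*√37055969663/5121 ≈ 187.95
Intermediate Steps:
D = -67928 (D = 4 + 4*(-16983) = 4 - 67932 = -67928)
√(D/46089 + 35327) = √(-67928/46089 + 35327) = √(1628118175/46089) = 5*√37055969663/5121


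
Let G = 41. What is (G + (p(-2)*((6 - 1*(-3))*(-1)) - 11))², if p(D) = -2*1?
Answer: 2304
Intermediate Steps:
p(D) = -2
(G + (p(-2)*((6 - 1*(-3))*(-1)) - 11))² = (41 + (-2*(6 - 1*(-3))*(-1) - 11))² = (41 + (-2*(6 + 3)*(-1) - 11))² = (41 + (-18*(-1) - 11))² = (41 + (-2*(-9) - 11))² = (41 + (18 - 11))² = (41 + 7)² = 48² = 2304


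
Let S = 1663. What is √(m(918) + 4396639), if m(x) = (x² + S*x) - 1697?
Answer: 10*√67643 ≈ 2600.8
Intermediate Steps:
m(x) = -1697 + x² + 1663*x (m(x) = (x² + 1663*x) - 1697 = -1697 + x² + 1663*x)
√(m(918) + 4396639) = √((-1697 + 918² + 1663*918) + 4396639) = √((-1697 + 842724 + 1526634) + 4396639) = √(2367661 + 4396639) = √6764300 = 10*√67643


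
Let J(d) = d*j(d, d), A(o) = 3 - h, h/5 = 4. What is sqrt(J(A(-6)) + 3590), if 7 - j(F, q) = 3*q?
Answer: 2*sqrt(651) ≈ 51.029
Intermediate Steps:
h = 20 (h = 5*4 = 20)
j(F, q) = 7 - 3*q
A(o) = -17 (A(o) = 3 - 1*20 = 3 - 20 = -17)
J(d) = d*(7 - 3*d)
sqrt(J(A(-6)) + 3590) = sqrt(-17*(7 - 3*(-17)) + 3590) = sqrt(-17*(7 + 51) + 3590) = sqrt(-17*58 + 3590) = sqrt(-986 + 3590) = sqrt(2604) = 2*sqrt(651)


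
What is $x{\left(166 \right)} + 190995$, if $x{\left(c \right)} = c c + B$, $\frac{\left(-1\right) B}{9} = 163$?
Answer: $217084$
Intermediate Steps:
$B = -1467$ ($B = \left(-9\right) 163 = -1467$)
$x{\left(c \right)} = -1467 + c^{2}$ ($x{\left(c \right)} = c c - 1467 = c^{2} - 1467 = -1467 + c^{2}$)
$x{\left(166 \right)} + 190995 = \left(-1467 + 166^{2}\right) + 190995 = \left(-1467 + 27556\right) + 190995 = 26089 + 190995 = 217084$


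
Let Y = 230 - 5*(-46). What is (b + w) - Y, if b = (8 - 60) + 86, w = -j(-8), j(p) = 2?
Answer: -428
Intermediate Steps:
w = -2 (w = -1*2 = -2)
Y = 460 (Y = 230 + 230 = 460)
b = 34 (b = -52 + 86 = 34)
(b + w) - Y = (34 - 2) - 1*460 = 32 - 460 = -428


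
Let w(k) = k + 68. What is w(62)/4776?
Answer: 65/2388 ≈ 0.027219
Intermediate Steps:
w(k) = 68 + k
w(62)/4776 = (68 + 62)/4776 = 130*(1/4776) = 65/2388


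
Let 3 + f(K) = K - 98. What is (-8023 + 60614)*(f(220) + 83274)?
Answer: 4385721263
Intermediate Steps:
f(K) = -101 + K (f(K) = -3 + (K - 98) = -3 + (-98 + K) = -101 + K)
(-8023 + 60614)*(f(220) + 83274) = (-8023 + 60614)*((-101 + 220) + 83274) = 52591*(119 + 83274) = 52591*83393 = 4385721263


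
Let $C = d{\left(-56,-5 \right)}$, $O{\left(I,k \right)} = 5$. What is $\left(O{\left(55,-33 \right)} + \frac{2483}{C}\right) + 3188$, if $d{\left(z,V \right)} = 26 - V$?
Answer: $\frac{101466}{31} \approx 3273.1$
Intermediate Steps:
$C = 31$ ($C = 26 - -5 = 26 + 5 = 31$)
$\left(O{\left(55,-33 \right)} + \frac{2483}{C}\right) + 3188 = \left(5 + \frac{2483}{31}\right) + 3188 = \frac{2638}{31} + 3188 = \frac{101466}{31}$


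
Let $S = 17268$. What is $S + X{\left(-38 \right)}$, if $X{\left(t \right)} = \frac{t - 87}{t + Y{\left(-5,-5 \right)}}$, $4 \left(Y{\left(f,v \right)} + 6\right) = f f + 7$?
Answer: $\frac{621773}{36} \approx 17271.0$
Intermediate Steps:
$Y{\left(f,v \right)} = - \frac{17}{4} + \frac{f^{2}}{4}$ ($Y{\left(f,v \right)} = -6 + \frac{f f + 7}{4} = -6 + \frac{f^{2} + 7}{4} = -6 + \frac{7 + f^{2}}{4} = -6 + \left(\frac{7}{4} + \frac{f^{2}}{4}\right) = - \frac{17}{4} + \frac{f^{2}}{4}$)
$X{\left(t \right)} = \frac{-87 + t}{2 + t}$ ($X{\left(t \right)} = \frac{t - 87}{t - \left(\frac{17}{4} - \frac{\left(-5\right)^{2}}{4}\right)} = \frac{-87 + t}{t + \left(- \frac{17}{4} + \frac{1}{4} \cdot 25\right)} = \frac{-87 + t}{t + \left(- \frac{17}{4} + \frac{25}{4}\right)} = \frac{-87 + t}{t + 2} = \frac{-87 + t}{2 + t}$)
$S + X{\left(-38 \right)} = 17268 + \frac{-87 - 38}{2 - 38} = 17268 + \frac{1}{-36} \left(-125\right) = 17268 - - \frac{125}{36} = 17268 + \frac{125}{36} = \frac{621773}{36}$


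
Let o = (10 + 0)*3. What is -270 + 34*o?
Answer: 750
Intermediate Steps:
o = 30 (o = 10*3 = 30)
-270 + 34*o = -270 + 34*30 = -270 + 1020 = 750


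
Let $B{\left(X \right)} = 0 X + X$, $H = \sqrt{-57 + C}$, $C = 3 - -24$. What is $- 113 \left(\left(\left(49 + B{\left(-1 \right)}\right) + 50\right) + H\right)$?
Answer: $-11074 - 113 i \sqrt{30} \approx -11074.0 - 618.93 i$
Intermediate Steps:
$C = 27$ ($C = 3 + 24 = 27$)
$H = i \sqrt{30}$ ($H = \sqrt{-57 + 27} = \sqrt{-30} = i \sqrt{30} \approx 5.4772 i$)
$B{\left(X \right)} = X$ ($B{\left(X \right)} = 0 + X = X$)
$- 113 \left(\left(\left(49 + B{\left(-1 \right)}\right) + 50\right) + H\right) = - 113 \left(\left(\left(49 - 1\right) + 50\right) + i \sqrt{30}\right) = - 113 \left(\left(48 + 50\right) + i \sqrt{30}\right) = - 113 \left(98 + i \sqrt{30}\right) = -11074 - 113 i \sqrt{30}$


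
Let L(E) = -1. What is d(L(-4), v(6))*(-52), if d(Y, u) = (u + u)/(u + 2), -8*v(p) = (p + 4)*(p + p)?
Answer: -120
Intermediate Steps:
v(p) = -p*(4 + p)/4 (v(p) = -(p + 4)*(p + p)/8 = -(4 + p)*2*p/8 = -p*(4 + p)/4)
d(Y, u) = 2*u/(2 + u) (d(Y, u) = (2*u)/(2 + u) = 2*u/(2 + u))
d(L(-4), v(6))*(-52) = (2*(-¼*6*(4 + 6))/(2 - ¼*6*(4 + 6)))*(-52) = (2*(-¼*6*10)/(2 - ¼*6*10))*(-52) = (2*(-15)/(2 - 15))*(-52) = (2*(-15)/(-13))*(-52) = (2*(-15)*(-1/13))*(-52) = (30/13)*(-52) = -120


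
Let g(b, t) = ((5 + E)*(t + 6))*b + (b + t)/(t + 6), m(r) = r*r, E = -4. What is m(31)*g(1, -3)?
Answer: 6727/3 ≈ 2242.3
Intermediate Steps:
m(r) = r²
g(b, t) = b*(6 + t) + (b + t)/(6 + t) (g(b, t) = ((5 - 4)*(t + 6))*b + (b + t)/(t + 6) = (1*(6 + t))*b + (b + t)/(6 + t) = (6 + t)*b + (b + t)/(6 + t) = b*(6 + t) + (b + t)/(6 + t))
m(31)*g(1, -3) = 31²*((1 - 3 + 1*(6 - 3)²)/(6 - 3)) = 961*((1 - 3 + 1*3²)/3) = 961*((1 - 3 + 1*9)/3) = 961*((1 - 3 + 9)/3) = 961*((⅓)*7) = 961*(7/3) = 6727/3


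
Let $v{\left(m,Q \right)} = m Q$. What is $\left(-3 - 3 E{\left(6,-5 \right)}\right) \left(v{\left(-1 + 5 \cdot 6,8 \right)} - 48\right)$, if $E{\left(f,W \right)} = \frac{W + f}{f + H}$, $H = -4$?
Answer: $-828$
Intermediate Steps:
$E{\left(f,W \right)} = \frac{W + f}{-4 + f}$ ($E{\left(f,W \right)} = \frac{W + f}{f - 4} = \frac{W + f}{-4 + f}$)
$v{\left(m,Q \right)} = Q m$
$\left(-3 - 3 E{\left(6,-5 \right)}\right) \left(v{\left(-1 + 5 \cdot 6,8 \right)} - 48\right) = \left(-3 - 3 \frac{-5 + 6}{-4 + 6}\right) \left(8 \left(-1 + 5 \cdot 6\right) - 48\right) = \left(-3 - 3 \cdot \frac{1}{2} \cdot 1\right) \left(8 \left(-1 + 30\right) - 48\right) = \left(-3 - 3 \cdot \frac{1}{2} \cdot 1\right) \left(8 \cdot 29 - 48\right) = \left(-3 - \frac{3}{2}\right) \left(232 - 48\right) = \left(-3 - \frac{3}{2}\right) 184 = \left(- \frac{9}{2}\right) 184 = -828$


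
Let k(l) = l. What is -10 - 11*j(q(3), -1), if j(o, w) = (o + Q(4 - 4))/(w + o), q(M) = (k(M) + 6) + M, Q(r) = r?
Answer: -22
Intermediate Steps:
q(M) = 6 + 2*M (q(M) = (M + 6) + M = (6 + M) + M = 6 + 2*M)
j(o, w) = o/(o + w) (j(o, w) = (o + (4 - 4))/(w + o) = (o + 0)/(o + w) = o/(o + w))
-10 - 11*j(q(3), -1) = -10 - 11*(6 + 2*3)/((6 + 2*3) - 1) = -10 - 11*(6 + 6)/((6 + 6) - 1) = -10 - 132/(12 - 1) = -10 - 132/11 = -10 - 11*12/11 = -10 - 12 = -22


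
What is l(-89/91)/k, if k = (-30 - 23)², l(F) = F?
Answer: -89/255619 ≈ -0.00034817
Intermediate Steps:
k = 2809 (k = (-53)² = 2809)
l(-89/91)/k = -89/91/2809 = -89*1/91*(1/2809) = -89/91*1/2809 = -89/255619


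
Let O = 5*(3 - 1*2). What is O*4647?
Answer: 23235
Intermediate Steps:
O = 5 (O = 5*(3 - 2) = 5*1 = 5)
O*4647 = 5*4647 = 23235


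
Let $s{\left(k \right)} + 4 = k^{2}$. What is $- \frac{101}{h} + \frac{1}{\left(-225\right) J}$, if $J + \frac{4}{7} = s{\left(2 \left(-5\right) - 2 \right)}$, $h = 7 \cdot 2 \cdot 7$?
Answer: $- \frac{11090143}{10760400} \approx -1.0306$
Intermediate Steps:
$s{\left(k \right)} = -4 + k^{2}$
$h = 98$ ($h = 14 \cdot 7 = 98$)
$J = \frac{976}{7}$ ($J = - \frac{4}{7} - \left(4 - \left(2 \left(-5\right) - 2\right)^{2}\right) = - \frac{4}{7} - \left(4 - \left(-10 - 2\right)^{2}\right) = - \frac{4}{7} - \left(4 - \left(-12\right)^{2}\right) = - \frac{4}{7} + \left(-4 + 144\right) = - \frac{4}{7} + 140 = \frac{976}{7} \approx 139.43$)
$- \frac{101}{h} + \frac{1}{\left(-225\right) J} = - \frac{101}{98} + \frac{1}{\left(-225\right) \frac{976}{7}} = \left(-101\right) \frac{1}{98} - \frac{7}{219600} = - \frac{101}{98} - \frac{7}{219600} = - \frac{11090143}{10760400}$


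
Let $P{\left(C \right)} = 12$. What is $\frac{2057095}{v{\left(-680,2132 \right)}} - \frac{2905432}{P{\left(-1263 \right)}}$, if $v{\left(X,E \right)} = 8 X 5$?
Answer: $- \frac{3952621777}{16320} \approx -2.422 \cdot 10^{5}$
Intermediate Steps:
$v{\left(X,E \right)} = 40 X$
$\frac{2057095}{v{\left(-680,2132 \right)}} - \frac{2905432}{P{\left(-1263 \right)}} = \frac{2057095}{40 \left(-680\right)} - \frac{2905432}{12} = \frac{2057095}{-27200} - \frac{726358}{3} = 2057095 \left(- \frac{1}{27200}\right) - \frac{726358}{3} = - \frac{411419}{5440} - \frac{726358}{3} = - \frac{3952621777}{16320}$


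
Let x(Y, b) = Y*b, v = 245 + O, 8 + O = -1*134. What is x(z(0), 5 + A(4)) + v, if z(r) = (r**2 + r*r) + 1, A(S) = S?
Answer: 112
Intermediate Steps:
O = -142 (O = -8 - 1*134 = -8 - 134 = -142)
z(r) = 1 + 2*r**2 (z(r) = (r**2 + r**2) + 1 = 2*r**2 + 1 = 1 + 2*r**2)
v = 103 (v = 245 - 142 = 103)
x(z(0), 5 + A(4)) + v = (1 + 2*0**2)*(5 + 4) + 103 = (1 + 2*0)*9 + 103 = (1 + 0)*9 + 103 = 1*9 + 103 = 9 + 103 = 112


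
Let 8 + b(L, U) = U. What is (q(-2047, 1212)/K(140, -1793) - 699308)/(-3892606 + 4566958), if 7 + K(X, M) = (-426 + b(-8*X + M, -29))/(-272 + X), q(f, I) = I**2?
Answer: -129070399/77719068 ≈ -1.6607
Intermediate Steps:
b(L, U) = -8 + U
K(X, M) = -7 - 463/(-272 + X) (K(X, M) = -7 + (-426 + (-8 - 29))/(-272 + X) = -7 + (-426 - 37)/(-272 + X) = -7 - 463/(-272 + X))
(q(-2047, 1212)/K(140, -1793) - 699308)/(-3892606 + 4566958) = (1212**2/(((1441 - 7*140)/(-272 + 140))) - 699308)/(-3892606 + 4566958) = (1468944/(((1441 - 980)/(-132))) - 699308)/674352 = (1468944/((-1/132*461)) - 699308)*(1/674352) = (1468944/(-461/132) - 699308)*(1/674352) = (1468944*(-132/461) - 699308)*(1/674352) = (-193900608/461 - 699308)*(1/674352) = -516281596/461*1/674352 = -129070399/77719068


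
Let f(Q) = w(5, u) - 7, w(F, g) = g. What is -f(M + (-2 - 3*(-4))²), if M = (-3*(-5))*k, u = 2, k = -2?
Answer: 5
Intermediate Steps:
M = -30 (M = -3*(-5)*(-2) = 15*(-2) = -30)
f(Q) = -5 (f(Q) = 2 - 7 = -5)
-f(M + (-2 - 3*(-4))²) = -1*(-5) = 5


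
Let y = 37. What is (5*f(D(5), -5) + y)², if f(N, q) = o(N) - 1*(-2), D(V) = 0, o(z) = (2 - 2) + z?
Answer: 2209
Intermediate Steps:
o(z) = z (o(z) = 0 + z = z)
f(N, q) = 2 + N (f(N, q) = N - 1*(-2) = N + 2 = 2 + N)
(5*f(D(5), -5) + y)² = (5*(2 + 0) + 37)² = (5*2 + 37)² = (10 + 37)² = 47² = 2209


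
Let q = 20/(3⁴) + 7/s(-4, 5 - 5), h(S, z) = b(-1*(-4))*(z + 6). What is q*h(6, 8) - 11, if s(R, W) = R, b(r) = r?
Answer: -7709/81 ≈ -95.173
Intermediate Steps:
h(S, z) = 24 + 4*z (h(S, z) = (-1*(-4))*(z + 6) = 4*(6 + z) = 24 + 4*z)
q = -487/324 (q = 20/(3⁴) + 7/(-4) = 20/81 + 7*(-¼) = 20*(1/81) - 7/4 = 20/81 - 7/4 = -487/324 ≈ -1.5031)
q*h(6, 8) - 11 = -487*(24 + 4*8)/324 - 11 = -487*(24 + 32)/324 - 11 = -487/324*56 - 11 = -6818/81 - 11 = -7709/81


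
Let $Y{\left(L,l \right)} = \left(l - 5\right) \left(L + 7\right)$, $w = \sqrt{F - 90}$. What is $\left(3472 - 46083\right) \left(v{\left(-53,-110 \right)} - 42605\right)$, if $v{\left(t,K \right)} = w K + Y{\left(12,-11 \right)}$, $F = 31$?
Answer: $1828395399 + 4687210 i \sqrt{59} \approx 1.8284 \cdot 10^{9} + 3.6003 \cdot 10^{7} i$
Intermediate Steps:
$w = i \sqrt{59}$ ($w = \sqrt{31 - 90} = \sqrt{-59} = i \sqrt{59} \approx 7.6811 i$)
$Y{\left(L,l \right)} = \left(-5 + l\right) \left(7 + L\right)$
$v{\left(t,K \right)} = -304 + i K \sqrt{59}$ ($v{\left(t,K \right)} = i \sqrt{59} K + \left(-35 - 60 + 7 \left(-11\right) + 12 \left(-11\right)\right) = i K \sqrt{59} - 304 = -304 + i K \sqrt{59}$)
$\left(3472 - 46083\right) \left(v{\left(-53,-110 \right)} - 42605\right) = \left(3472 - 46083\right) \left(\left(-304 + i \left(-110\right) \sqrt{59}\right) - 42605\right) = - 42611 \left(\left(-304 - 110 i \sqrt{59}\right) - 42605\right) = - 42611 \left(-42909 - 110 i \sqrt{59}\right) = 1828395399 + 4687210 i \sqrt{59}$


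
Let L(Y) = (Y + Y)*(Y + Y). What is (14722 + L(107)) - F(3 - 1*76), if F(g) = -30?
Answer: 60548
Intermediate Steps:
L(Y) = 4*Y² (L(Y) = (2*Y)*(2*Y) = 4*Y²)
(14722 + L(107)) - F(3 - 1*76) = (14722 + 4*107²) - 1*(-30) = (14722 + 4*11449) + 30 = (14722 + 45796) + 30 = 60518 + 30 = 60548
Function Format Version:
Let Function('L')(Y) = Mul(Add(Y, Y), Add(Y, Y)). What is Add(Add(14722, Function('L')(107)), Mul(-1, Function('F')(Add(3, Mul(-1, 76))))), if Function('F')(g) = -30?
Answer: 60548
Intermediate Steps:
Function('L')(Y) = Mul(4, Pow(Y, 2)) (Function('L')(Y) = Mul(Mul(2, Y), Mul(2, Y)) = Mul(4, Pow(Y, 2)))
Add(Add(14722, Function('L')(107)), Mul(-1, Function('F')(Add(3, Mul(-1, 76))))) = Add(Add(14722, Mul(4, Pow(107, 2))), Mul(-1, -30)) = Add(Add(14722, Mul(4, 11449)), 30) = Add(Add(14722, 45796), 30) = Add(60518, 30) = 60548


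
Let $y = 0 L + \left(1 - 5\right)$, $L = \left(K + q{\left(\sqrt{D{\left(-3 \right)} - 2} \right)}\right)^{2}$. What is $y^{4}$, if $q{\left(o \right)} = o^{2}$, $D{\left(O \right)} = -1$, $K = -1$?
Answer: $256$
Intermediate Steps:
$L = 16$ ($L = \left(-1 + \left(\sqrt{-1 - 2}\right)^{2}\right)^{2} = \left(-1 + \left(\sqrt{-3}\right)^{2}\right)^{2} = \left(-1 + \left(i \sqrt{3}\right)^{2}\right)^{2} = \left(-1 - 3\right)^{2} = \left(-4\right)^{2} = 16$)
$y = -4$ ($y = 0 \cdot 16 + \left(1 - 5\right) = 0 - 4 = -4$)
$y^{4} = \left(-4\right)^{4} = 256$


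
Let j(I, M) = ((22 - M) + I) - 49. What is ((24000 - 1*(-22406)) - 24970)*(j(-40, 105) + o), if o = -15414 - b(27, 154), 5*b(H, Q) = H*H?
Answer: -1686134324/5 ≈ -3.3723e+8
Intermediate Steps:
b(H, Q) = H²/5 (b(H, Q) = (H*H)/5 = H²/5)
o = -77799/5 (o = -15414 - 27²/5 = -15414 - 729/5 = -77799/5 ≈ -15560.)
j(I, M) = -27 + I - M (j(I, M) = (22 + I - M) - 49 = -27 + I - M)
((24000 - 1*(-22406)) - 24970)*(j(-40, 105) + o) = ((24000 - 1*(-22406)) - 24970)*((-27 - 40 - 1*105) - 77799/5) = ((24000 + 22406) - 24970)*((-27 - 40 - 105) - 77799/5) = (46406 - 24970)*(-172 - 77799/5) = 21436*(-78659/5) = -1686134324/5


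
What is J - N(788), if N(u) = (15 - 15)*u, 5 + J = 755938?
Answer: 755933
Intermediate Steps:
J = 755933 (J = -5 + 755938 = 755933)
N(u) = 0 (N(u) = 0*u = 0)
J - N(788) = 755933 - 1*0 = 755933 + 0 = 755933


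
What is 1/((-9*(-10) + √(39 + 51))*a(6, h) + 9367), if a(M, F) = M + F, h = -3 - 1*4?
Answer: 9277/86062639 + 3*√10/86062639 ≈ 0.00010790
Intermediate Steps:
h = -7 (h = -3 - 4 = -7)
a(M, F) = F + M
1/((-9*(-10) + √(39 + 51))*a(6, h) + 9367) = 1/((-9*(-10) + √(39 + 51))*(-7 + 6) + 9367) = 1/((90 + √90)*(-1) + 9367) = 1/((90 + 3*√10)*(-1) + 9367) = 1/((-90 - 3*√10) + 9367) = 1/(9277 - 3*√10)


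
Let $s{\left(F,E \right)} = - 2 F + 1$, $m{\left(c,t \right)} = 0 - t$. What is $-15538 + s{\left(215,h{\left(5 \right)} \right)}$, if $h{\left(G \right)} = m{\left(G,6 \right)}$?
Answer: $-15967$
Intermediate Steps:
$m{\left(c,t \right)} = - t$
$h{\left(G \right)} = -6$ ($h{\left(G \right)} = \left(-1\right) 6 = -6$)
$s{\left(F,E \right)} = 1 - 2 F$
$-15538 + s{\left(215,h{\left(5 \right)} \right)} = -15538 + \left(1 - 430\right) = -15538 - 429 = -15967$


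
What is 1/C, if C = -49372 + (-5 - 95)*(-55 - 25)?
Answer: -1/41372 ≈ -2.4171e-5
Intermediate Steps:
C = -41372 (C = -49372 - 100*(-80) = -49372 + 8000 = -41372)
1/C = 1/(-41372) = -1/41372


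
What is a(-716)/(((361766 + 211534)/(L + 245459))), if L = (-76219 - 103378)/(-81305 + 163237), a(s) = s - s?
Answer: 0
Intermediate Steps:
a(s) = 0
L = -179597/81932 ≈ -2.1920
a(-716)/(((361766 + 211534)/(L + 245459))) = 0/(((361766 + 211534)/(-179597/81932 + 245459))) = 0/((573300/(20110767191/81932))) = 0/((573300*(81932/20110767191))) = 0/(46971615600/20110767191) = 0*(20110767191/46971615600) = 0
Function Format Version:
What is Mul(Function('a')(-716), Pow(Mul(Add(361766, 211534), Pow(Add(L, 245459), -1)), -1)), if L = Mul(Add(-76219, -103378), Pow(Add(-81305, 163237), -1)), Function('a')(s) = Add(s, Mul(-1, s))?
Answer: 0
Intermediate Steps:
Function('a')(s) = 0
L = Rational(-179597, 81932) (L = Mul(-179597, Pow(81932, -1)) = Mul(-179597, Rational(1, 81932)) = Rational(-179597, 81932) ≈ -2.1920)
Mul(Function('a')(-716), Pow(Mul(Add(361766, 211534), Pow(Add(L, 245459), -1)), -1)) = Mul(0, Pow(Mul(Add(361766, 211534), Pow(Add(Rational(-179597, 81932), 245459), -1)), -1)) = Mul(0, Pow(Mul(573300, Pow(Rational(20110767191, 81932), -1)), -1)) = Mul(0, Pow(Mul(573300, Rational(81932, 20110767191)), -1)) = Mul(0, Pow(Rational(46971615600, 20110767191), -1)) = Mul(0, Rational(20110767191, 46971615600)) = 0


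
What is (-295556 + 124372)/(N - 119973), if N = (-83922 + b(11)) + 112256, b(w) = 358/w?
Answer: 1883024/1007671 ≈ 1.8687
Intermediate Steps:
N = 312032/11 (N = (-83922 + 358/11) + 112256 = -922784/11 + 112256 = 312032/11 ≈ 28367.)
(-295556 + 124372)/(N - 119973) = (-295556 + 124372)/(312032/11 - 119973) = -171184/(-1007671/11) = -171184*(-11/1007671) = 1883024/1007671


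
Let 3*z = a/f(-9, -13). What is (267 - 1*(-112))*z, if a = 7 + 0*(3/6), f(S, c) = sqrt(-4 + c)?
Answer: -2653*I*sqrt(17)/51 ≈ -214.48*I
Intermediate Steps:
a = 7 (a = 7 + 0*(3*(1/6)) = 7 + 0*(1/2) = 7 + 0 = 7)
z = -7*I*sqrt(17)/51 (z = (7/(sqrt(-4 - 13)))/3 = (7/(sqrt(-17)))/3 = (7/((I*sqrt(17))))/3 = (7*(-I*sqrt(17)/17))/3 = (-7*I*sqrt(17)/17)/3 = -7*I*sqrt(17)/51 ≈ -0.56592*I)
(267 - 1*(-112))*z = (267 - 1*(-112))*(-7*I*sqrt(17)/51) = (267 + 112)*(-7*I*sqrt(17)/51) = 379*(-7*I*sqrt(17)/51) = -2653*I*sqrt(17)/51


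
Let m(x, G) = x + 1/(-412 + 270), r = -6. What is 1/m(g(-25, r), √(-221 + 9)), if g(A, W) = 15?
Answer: 142/2129 ≈ 0.066698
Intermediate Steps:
m(x, G) = -1/142 + x (m(x, G) = x + 1/(-142) = x - 1/142 = -1/142 + x)
1/m(g(-25, r), √(-221 + 9)) = 1/(-1/142 + 15) = 1/(2129/142) = 142/2129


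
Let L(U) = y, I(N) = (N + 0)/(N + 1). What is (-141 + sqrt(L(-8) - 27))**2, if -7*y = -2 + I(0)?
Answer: (987 - I*sqrt(1309))**2/49 ≈ 19854.0 - 1457.5*I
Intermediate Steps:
I(N) = N/(1 + N)
y = 2/7 (y = -(-2 + 0/(1 + 0))/7 = -(-2 + 0/1)/7 = -(-2 + 0*1)/7 = -(-2 + 0)/7 = -1/7*(-2) = 2/7 ≈ 0.28571)
L(U) = 2/7
(-141 + sqrt(L(-8) - 27))**2 = (-141 + sqrt(2/7 - 27))**2 = (-141 + sqrt(-187/7))**2 = (-141 + I*sqrt(1309)/7)**2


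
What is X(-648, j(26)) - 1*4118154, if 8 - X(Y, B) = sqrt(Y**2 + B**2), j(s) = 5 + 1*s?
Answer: -4118146 - sqrt(420865) ≈ -4.1188e+6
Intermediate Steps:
j(s) = 5 + s
X(Y, B) = 8 - sqrt(B**2 + Y**2) (X(Y, B) = 8 - sqrt(Y**2 + B**2) = 8 - sqrt(B**2 + Y**2))
X(-648, j(26)) - 1*4118154 = (8 - sqrt((5 + 26)**2 + (-648)**2)) - 1*4118154 = (8 - sqrt(31**2 + 419904)) - 4118154 = (8 - sqrt(961 + 419904)) - 4118154 = (8 - sqrt(420865)) - 4118154 = -4118146 - sqrt(420865)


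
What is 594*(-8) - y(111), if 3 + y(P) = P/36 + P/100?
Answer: -712979/150 ≈ -4753.2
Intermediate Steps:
y(P) = -3 + 17*P/450 (y(P) = -3 + (P/36 + P/100) = -3 + 17*P/450)
594*(-8) - y(111) = 594*(-8) - (-3 + (17/450)*111) = -4752 - (-3 + 629/150) = -4752 - 1*179/150 = -4752 - 179/150 = -712979/150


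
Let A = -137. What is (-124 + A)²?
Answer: 68121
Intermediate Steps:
(-124 + A)² = (-124 - 137)² = (-261)² = 68121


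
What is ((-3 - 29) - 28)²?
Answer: 3600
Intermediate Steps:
((-3 - 29) - 28)² = (-32 - 28)² = (-60)² = 3600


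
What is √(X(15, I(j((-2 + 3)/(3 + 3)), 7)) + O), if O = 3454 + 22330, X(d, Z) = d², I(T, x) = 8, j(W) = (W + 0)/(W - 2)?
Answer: √26009 ≈ 161.27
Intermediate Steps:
j(W) = W/(-2 + W)
O = 25784
√(X(15, I(j((-2 + 3)/(3 + 3)), 7)) + O) = √(15² + 25784) = √(225 + 25784) = √26009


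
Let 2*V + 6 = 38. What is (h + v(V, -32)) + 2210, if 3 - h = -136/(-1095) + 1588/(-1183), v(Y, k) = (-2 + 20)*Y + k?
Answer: 3199883537/1295385 ≈ 2470.2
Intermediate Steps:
V = 16 (V = -3 + (½)*38 = -3 + 19 = 16)
v(Y, k) = k + 18*Y (v(Y, k) = 18*Y + k = k + 18*Y)
h = 5464127/1295385 (h = 3 - (-136/(-1095) + 1588/(-1183)) = 3 - (-136*(-1/1095) + 1588*(-1/1183)) = 3 - (136/1095 - 1588/1183) = 3 - 1*(-1577972/1295385) = 3 + 1577972/1295385 = 5464127/1295385 ≈ 4.2181)
(h + v(V, -32)) + 2210 = (5464127/1295385 + (-32 + 18*16)) + 2210 = (5464127/1295385 + (-32 + 288)) + 2210 = (5464127/1295385 + 256) + 2210 = 337082687/1295385 + 2210 = 3199883537/1295385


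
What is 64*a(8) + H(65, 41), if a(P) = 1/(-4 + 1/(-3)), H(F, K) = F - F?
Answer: -192/13 ≈ -14.769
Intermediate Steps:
H(F, K) = 0
a(P) = -3/13 (a(P) = 1/(-4 - ⅓) = 1/(-13/3) = -3/13)
64*a(8) + H(65, 41) = 64*(-3/13) + 0 = -192/13 + 0 = -192/13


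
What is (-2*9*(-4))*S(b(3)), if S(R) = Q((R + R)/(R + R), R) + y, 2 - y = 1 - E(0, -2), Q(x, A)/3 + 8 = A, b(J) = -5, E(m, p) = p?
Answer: -2880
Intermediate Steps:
Q(x, A) = -24 + 3*A
y = -1 (y = 2 - (1 - 1*(-2)) = 2 - (1 + 2) = 2 - 1*3 = 2 - 3 = -1)
S(R) = -25 + 3*R (S(R) = (-24 + 3*R) - 1 = -25 + 3*R)
(-2*9*(-4))*S(b(3)) = (-2*9*(-4))*(-25 + 3*(-5)) = (-18*(-4))*(-25 - 15) = 72*(-40) = -2880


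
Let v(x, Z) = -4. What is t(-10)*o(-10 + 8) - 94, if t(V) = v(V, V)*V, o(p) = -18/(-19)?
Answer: -1066/19 ≈ -56.105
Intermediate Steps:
o(p) = 18/19 (o(p) = -18*(-1/19) = 18/19)
t(V) = -4*V
t(-10)*o(-10 + 8) - 94 = -4*(-10)*(18/19) - 94 = 40*(18/19) - 94 = 720/19 - 94 = -1066/19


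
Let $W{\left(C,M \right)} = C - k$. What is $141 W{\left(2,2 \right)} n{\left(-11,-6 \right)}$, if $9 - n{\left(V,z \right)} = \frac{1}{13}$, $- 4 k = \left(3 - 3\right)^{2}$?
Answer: $\frac{32712}{13} \approx 2516.3$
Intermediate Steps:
$k = 0$ ($k = - \frac{\left(3 - 3\right)^{2}}{4} = - \frac{0^{2}}{4} = \left(- \frac{1}{4}\right) 0 = 0$)
$n{\left(V,z \right)} = \frac{116}{13}$ ($n{\left(V,z \right)} = 9 - \frac{1}{13} = \frac{116}{13}$)
$W{\left(C,M \right)} = C$ ($W{\left(C,M \right)} = C - 0 = C + 0 = C$)
$141 W{\left(2,2 \right)} n{\left(-11,-6 \right)} = 141 \cdot 2 \cdot \frac{116}{13} = 282 \cdot \frac{116}{13} = \frac{32712}{13}$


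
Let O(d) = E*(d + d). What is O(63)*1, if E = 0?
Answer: 0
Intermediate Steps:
O(d) = 0 (O(d) = 0*(d + d) = 0*(2*d) = 0)
O(63)*1 = 0*1 = 0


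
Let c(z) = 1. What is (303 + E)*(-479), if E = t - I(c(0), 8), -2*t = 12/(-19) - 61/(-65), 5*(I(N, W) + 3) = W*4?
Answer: -354284207/2470 ≈ -1.4344e+5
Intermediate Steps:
I(N, W) = -3 + 4*W/5 (I(N, W) = -3 + (W*4)/5 = -3 + (4*W)/5 = -3 + 4*W/5)
t = -379/2470 (t = -(12/(-19) - 61/(-65))/2 = -(12*(-1/19) - 61*(-1/65))/2 = -(-12/19 + 61/65)/2 = -1/2*379/1235 = -379/2470 ≈ -0.15344)
E = -8777/2470 (E = -379/2470 - (-3 + (4/5)*8) = -379/2470 - (-3 + 32/5) = -379/2470 - 1*17/5 = -379/2470 - 17/5 = -8777/2470 ≈ -3.5534)
(303 + E)*(-479) = (303 - 8777/2470)*(-479) = (739633/2470)*(-479) = -354284207/2470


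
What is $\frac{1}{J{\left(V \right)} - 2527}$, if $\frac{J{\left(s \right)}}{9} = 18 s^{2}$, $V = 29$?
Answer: $\frac{1}{133715} \approx 7.4786 \cdot 10^{-6}$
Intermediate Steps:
$J{\left(s \right)} = 162 s^{2}$ ($J{\left(s \right)} = 9 \cdot 18 s^{2} = 162 s^{2}$)
$\frac{1}{J{\left(V \right)} - 2527} = \frac{1}{162 \cdot 29^{2} - 2527} = \frac{1}{162 \cdot 841 - 2527} = \frac{1}{136242 - 2527} = \frac{1}{133715}$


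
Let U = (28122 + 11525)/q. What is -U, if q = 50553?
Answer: -967/1233 ≈ -0.78427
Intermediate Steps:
U = 967/1233 (U = (28122 + 11525)/50553 = 39647*(1/50553) = 967/1233 ≈ 0.78427)
-U = -1*967/1233 = -967/1233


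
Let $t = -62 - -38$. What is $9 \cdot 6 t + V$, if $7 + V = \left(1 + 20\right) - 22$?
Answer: $-1304$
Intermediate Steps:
$t = -24$ ($t = -62 + 38 = -24$)
$V = -8$ ($V = -7 + \left(\left(1 + 20\right) - 22\right) = -7 + \left(21 - 22\right) = -7 - 1 = -8$)
$9 \cdot 6 t + V = 9 \cdot 6 \left(-24\right) - 8 = 54 \left(-24\right) - 8 = -1296 - 8 = -1304$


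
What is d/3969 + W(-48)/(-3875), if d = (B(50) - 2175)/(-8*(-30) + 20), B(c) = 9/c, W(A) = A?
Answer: 5480759/533169000 ≈ 0.010280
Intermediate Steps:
d = -108741/13000 (d = (9/50 - 2175)/(-8*(-30) + 20) = (9*(1/50) - 2175)/(240 + 20) = (9/50 - 2175)/260 = -108741/50*1/260 = -108741/13000 ≈ -8.3647)
d/3969 + W(-48)/(-3875) = -108741/13000/3969 - 48/(-3875) = -108741/13000*1/3969 - 48*(-1/3875) = -36247/17199000 + 48/3875 = 5480759/533169000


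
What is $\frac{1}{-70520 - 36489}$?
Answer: $- \frac{1}{107009} \approx -9.345 \cdot 10^{-6}$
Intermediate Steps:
$\frac{1}{-70520 - 36489} = \frac{1}{-107009} = - \frac{1}{107009}$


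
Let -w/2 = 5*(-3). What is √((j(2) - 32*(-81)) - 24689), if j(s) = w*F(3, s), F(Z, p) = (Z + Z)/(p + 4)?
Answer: I*√22067 ≈ 148.55*I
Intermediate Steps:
F(Z, p) = 2*Z/(4 + p) (F(Z, p) = (2*Z)/(4 + p) = 2*Z/(4 + p))
w = 30 (w = -10*(-3) = -2*(-15) = 30)
j(s) = 180/(4 + s) (j(s) = 30*(2*3/(4 + s)) = 30*(6/(4 + s)) = 180/(4 + s))
√((j(2) - 32*(-81)) - 24689) = √((180/(4 + 2) - 32*(-81)) - 24689) = √((180/6 + 2592) - 24689) = √((180*(⅙) + 2592) - 24689) = √((30 + 2592) - 24689) = √(2622 - 24689) = √(-22067) = I*√22067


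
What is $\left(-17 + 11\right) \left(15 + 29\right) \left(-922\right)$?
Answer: $243408$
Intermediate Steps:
$\left(-17 + 11\right) \left(15 + 29\right) \left(-922\right) = \left(-6\right) 44 \left(-922\right) = \left(-264\right) \left(-922\right) = 243408$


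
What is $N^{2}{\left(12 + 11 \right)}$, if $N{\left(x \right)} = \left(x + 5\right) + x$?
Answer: $2601$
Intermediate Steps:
$N{\left(x \right)} = 5 + 2 x$ ($N{\left(x \right)} = \left(5 + x\right) + x = 5 + 2 x$)
$N^{2}{\left(12 + 11 \right)} = \left(5 + 2 \left(12 + 11\right)\right)^{2} = \left(5 + 2 \cdot 23\right)^{2} = \left(5 + 46\right)^{2} = 51^{2} = 2601$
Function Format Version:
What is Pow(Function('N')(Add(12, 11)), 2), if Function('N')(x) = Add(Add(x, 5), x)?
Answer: 2601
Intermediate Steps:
Function('N')(x) = Add(5, Mul(2, x)) (Function('N')(x) = Add(Add(5, x), x) = Add(5, Mul(2, x)))
Pow(Function('N')(Add(12, 11)), 2) = Pow(Add(5, Mul(2, Add(12, 11))), 2) = Pow(Add(5, Mul(2, 23)), 2) = Pow(Add(5, 46), 2) = Pow(51, 2) = 2601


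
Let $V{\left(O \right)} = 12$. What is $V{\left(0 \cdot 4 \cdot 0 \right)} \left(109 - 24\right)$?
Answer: $1020$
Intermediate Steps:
$V{\left(0 \cdot 4 \cdot 0 \right)} \left(109 - 24\right) = 12 \left(109 - 24\right) = 12 \cdot 85 = 1020$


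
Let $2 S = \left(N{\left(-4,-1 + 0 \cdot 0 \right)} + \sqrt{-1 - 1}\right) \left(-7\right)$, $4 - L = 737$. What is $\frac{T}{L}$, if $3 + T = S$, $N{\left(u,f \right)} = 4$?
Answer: $\frac{17}{733} + \frac{7 i \sqrt{2}}{1466} \approx 0.023192 + 0.0067527 i$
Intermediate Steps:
$L = -733$ ($L = 4 - 737 = -733$)
$S = -14 - \frac{7 i \sqrt{2}}{2}$ ($S = \frac{\left(4 + \sqrt{-1 - 1}\right) \left(-7\right)}{2} = \frac{\left(4 + \sqrt{-2}\right) \left(-7\right)}{2} = \frac{\left(4 + i \sqrt{2}\right) \left(-7\right)}{2} = \frac{-28 - 7 i \sqrt{2}}{2} = -14 - \frac{7 i \sqrt{2}}{2} \approx -14.0 - 4.9497 i$)
$T = -17 - \frac{7 i \sqrt{2}}{2}$ ($T = -3 - \left(14 + \frac{7 i \sqrt{2}}{2}\right) = -17 - \frac{7 i \sqrt{2}}{2} \approx -17.0 - 4.9497 i$)
$\frac{T}{L} = \frac{-17 - \frac{7 i \sqrt{2}}{2}}{-733} = \left(-17 - \frac{7 i \sqrt{2}}{2}\right) \left(- \frac{1}{733}\right) = \frac{17}{733} + \frac{7 i \sqrt{2}}{1466}$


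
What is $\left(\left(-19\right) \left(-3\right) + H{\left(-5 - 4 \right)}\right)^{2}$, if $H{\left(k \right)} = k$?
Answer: $2304$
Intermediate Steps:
$\left(\left(-19\right) \left(-3\right) + H{\left(-5 - 4 \right)}\right)^{2} = \left(\left(-19\right) \left(-3\right) - 9\right)^{2} = \left(57 - 9\right)^{2} = 48^{2} = 2304$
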